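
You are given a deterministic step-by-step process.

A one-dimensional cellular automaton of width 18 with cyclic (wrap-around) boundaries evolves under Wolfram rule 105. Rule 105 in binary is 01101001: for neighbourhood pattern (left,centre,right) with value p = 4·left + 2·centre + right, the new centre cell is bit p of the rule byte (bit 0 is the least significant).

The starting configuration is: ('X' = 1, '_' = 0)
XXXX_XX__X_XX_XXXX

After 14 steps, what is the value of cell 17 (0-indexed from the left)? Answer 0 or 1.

k=0  XXXX_XX__X_XX_XXXX
k=1  ___XXXX___XXXXX___
k=2  XX_X__X_X_X___X_XX
k=3  _XX____X_X__X__XX_
k=4  _XX_XX__X______XX_
k=5  _XXXXX____XXXX_XX_
k=6  _X___X_XX_X__XXXX_
k=7  ___X__XXXX___X__X_
k=8  XX____X__X_X______
k=9  XX_XX_____X__XXXX_
k=10  XXXXX_XXX____X__XX
k=11  ____XXX_X_XX____X_
k=12  XXX_X_XX_XXX_XX___
k=13  X_XX_XXXXX_XXXX_X_
k=14  _XXXXX___XXX__XX_X

1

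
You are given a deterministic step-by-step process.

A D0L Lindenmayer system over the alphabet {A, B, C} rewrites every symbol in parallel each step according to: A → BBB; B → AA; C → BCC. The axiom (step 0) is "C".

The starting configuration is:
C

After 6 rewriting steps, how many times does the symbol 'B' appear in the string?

152

[0] C
[1] BCC
[2] AABCCBCC
[3] BBBBBBAABCCBCCAABCCBCC
[4] AAAAAAAAAAAABBBBBBAABCCBCCAABCCBCCBBBBBBAABCCBCCAABCCBCC
[5] BBBBBBBBBBBBBBBBBBBBBBBBBBBBBBBBBBBBAAAAAAAAAAAABBBBBBAABC…CCAAAAAAAAAAAABBBBBBAABCCBCCAABCCBCCBBBBBBAABCCBCCAABCCBCC  (len 148)
[6] AAAAAAAAAAAAAAAAAAAAAAAAAAAAAAAAAAAAAAAAAAAAAAAAAAAAAAAAAA…CCAAAAAAAAAAAABBBBBBAABCCBCCAABCCBCCBBBBBBAABCCBCCAABCCBCC  (len 368)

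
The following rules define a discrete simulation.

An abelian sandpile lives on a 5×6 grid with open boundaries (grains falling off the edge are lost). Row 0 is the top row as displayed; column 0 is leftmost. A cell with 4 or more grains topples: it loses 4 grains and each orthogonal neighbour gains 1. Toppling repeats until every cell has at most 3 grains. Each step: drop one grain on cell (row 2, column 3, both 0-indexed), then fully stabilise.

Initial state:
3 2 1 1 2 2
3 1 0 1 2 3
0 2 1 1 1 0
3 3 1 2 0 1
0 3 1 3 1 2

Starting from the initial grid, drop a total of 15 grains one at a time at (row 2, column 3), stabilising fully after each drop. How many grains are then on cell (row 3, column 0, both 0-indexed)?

0

k=0  3 2 1 1 2 2
3 1 0 1 2 3
0 2 1 1 1 0
3 3 1 2 0 1
0 3 1 3 1 2
k=1  3 2 1 1 2 2
3 1 0 1 2 3
0 2 1 2 1 0
3 3 1 2 0 1
0 3 1 3 1 2
k=2  3 2 1 1 2 2
3 1 0 1 2 3
0 2 1 3 1 0
3 3 1 2 0 1
0 3 1 3 1 2
k=3  3 2 1 1 2 2
3 1 0 2 2 3
0 2 2 0 2 0
3 3 1 3 0 1
0 3 1 3 1 2
k=4  3 2 1 1 2 2
3 1 0 2 2 3
0 2 2 1 2 0
3 3 1 3 0 1
0 3 1 3 1 2
k=5  3 2 1 1 2 2
3 1 0 2 2 3
0 2 2 2 2 0
3 3 1 3 0 1
0 3 1 3 1 2
k=6  3 2 1 1 2 2
3 1 0 2 2 3
0 2 2 3 2 0
3 3 1 3 0 1
0 3 1 3 1 2
k=7  3 2 1 1 2 2
3 1 0 3 2 3
0 2 3 1 3 0
3 3 2 1 1 1
0 3 2 0 2 2
k=8  3 2 1 1 2 2
3 1 0 3 2 3
0 2 3 2 3 0
3 3 2 1 1 1
0 3 2 0 2 2
k=9  3 2 1 1 2 2
3 1 0 3 2 3
0 2 3 3 3 0
3 3 2 1 1 1
0 3 2 0 2 2
k=10  3 2 1 2 3 3
3 1 2 1 1 0
0 3 0 3 1 2
3 3 3 2 2 1
0 3 2 0 2 2
k=11  3 2 1 2 3 3
3 1 2 2 1 0
0 3 1 0 2 2
3 3 3 3 2 1
0 3 2 0 2 2
k=12  3 2 1 2 3 3
3 1 2 2 1 0
0 3 1 1 2 2
3 3 3 3 2 1
0 3 2 0 2 2
k=13  3 2 1 2 3 3
3 1 2 2 1 0
0 3 1 2 2 2
3 3 3 3 2 1
0 3 2 0 2 2
k=14  3 2 1 2 3 3
3 1 2 2 1 0
0 3 1 3 2 2
3 3 3 3 2 1
0 3 2 0 2 2
k=15  3 2 1 2 3 3
3 2 3 3 1 0
2 1 0 2 3 2
0 3 3 1 3 1
2 1 0 2 2 2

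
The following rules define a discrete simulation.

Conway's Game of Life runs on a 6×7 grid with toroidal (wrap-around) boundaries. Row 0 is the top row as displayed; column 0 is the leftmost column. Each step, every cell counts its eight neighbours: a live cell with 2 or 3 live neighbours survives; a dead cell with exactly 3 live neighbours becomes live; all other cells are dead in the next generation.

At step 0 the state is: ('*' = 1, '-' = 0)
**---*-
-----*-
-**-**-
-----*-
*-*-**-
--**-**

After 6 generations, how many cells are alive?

[0] **---*-
-----*-
-**-**-
-----*-
*-*-**-
--**-**
[1] ***--*-
*-*--*-
----***
--*----
-**----
--**---
[2] *---*--
*-**---
-*-****
-***-*-
-*-----
*--*---
[3] *-*-*-*
*-*----
-----**
-*-*-**
**-**--
**-----
[4] --**--*
*--*---
-**-**-
-*-*---
---***-
----**-
[5] --**-**
*----**
**--*--
-*-----
--**-*-
--*---*
[6] -****--
--**---
-*---*-
**-**--
-***---
-*----*

17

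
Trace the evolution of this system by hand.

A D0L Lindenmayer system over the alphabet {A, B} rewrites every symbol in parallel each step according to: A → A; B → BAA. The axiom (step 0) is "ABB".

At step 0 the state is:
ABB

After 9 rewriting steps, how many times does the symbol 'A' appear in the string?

37

gen 0: ABB
gen 1: ABAABAA
gen 2: ABAAAABAAAA
gen 3: ABAAAAAABAAAAAA
gen 4: ABAAAAAAAABAAAAAAAA
gen 5: ABAAAAAAAAAABAAAAAAAAAA
gen 6: ABAAAAAAAAAAAABAAAAAAAAAAAA
gen 7: ABAAAAAAAAAAAAAABAAAAAAAAAAAAAA
gen 8: ABAAAAAAAAAAAAAAAABAAAAAAAAAAAAAAAA
gen 9: ABAAAAAAAAAAAAAAAAAABAAAAAAAAAAAAAAAAAA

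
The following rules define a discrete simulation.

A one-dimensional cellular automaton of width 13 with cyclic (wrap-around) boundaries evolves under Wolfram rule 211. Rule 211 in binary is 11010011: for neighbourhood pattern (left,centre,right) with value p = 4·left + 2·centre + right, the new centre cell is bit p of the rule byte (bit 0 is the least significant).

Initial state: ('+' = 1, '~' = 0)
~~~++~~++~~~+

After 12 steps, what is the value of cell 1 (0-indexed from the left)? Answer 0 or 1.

0

t=0: ~~~++~~++~~~+
t=1: +++~+++~++++~
t=2: ~++~~++~~+++~
t=3: +~+++~+++~+++
t=4: +~~++~~++~~++
t=5: +++~+++~+++~+
t=6: +++~~++~~++~~
t=7: ~++++~+++~+++
t=8: ~~+++~~++~~++
t=9: ++~++++~+++~+
t=10: ++~~+++~~++~~
t=11: ~+++~++++~+++
t=12: ~~++~~+++~~++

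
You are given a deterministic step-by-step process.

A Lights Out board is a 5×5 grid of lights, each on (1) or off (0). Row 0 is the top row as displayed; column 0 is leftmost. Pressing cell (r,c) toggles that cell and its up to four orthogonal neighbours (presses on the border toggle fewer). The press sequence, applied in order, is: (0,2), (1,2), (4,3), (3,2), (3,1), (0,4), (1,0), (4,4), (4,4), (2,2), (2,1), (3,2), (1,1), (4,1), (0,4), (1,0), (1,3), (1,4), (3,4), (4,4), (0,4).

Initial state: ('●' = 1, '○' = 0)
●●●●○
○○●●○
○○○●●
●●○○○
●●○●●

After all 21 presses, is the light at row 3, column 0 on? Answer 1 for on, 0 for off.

0

t=0: ●●●●○
○○●●○
○○○●●
●●○○○
●●○●●
t=1: ●○○○○
○○○●○
○○○●●
●●○○○
●●○●●
t=2: ●○●○○
○●●○○
○○●●●
●●○○○
●●○●●
t=3: ●○●○○
○●●○○
○○●●●
●●○●○
●●●○○
t=4: ●○●○○
○●●○○
○○○●●
●○●○○
●●○○○
t=5: ●○●○○
○●●○○
○●○●●
○●○○○
●○○○○
t=6: ●○●●●
○●●○●
○●○●●
○●○○○
●○○○○
t=7: ○○●●●
●○●○●
●●○●●
○●○○○
●○○○○
t=8: ○○●●●
●○●○●
●●○●●
○●○○●
●○○●●
t=9: ○○●●●
●○●○●
●●○●●
○●○○○
●○○○○
t=10: ○○●●●
●○○○●
●○●○●
○●●○○
●○○○○
t=11: ○○●●●
●●○○●
○●○○●
○○●○○
●○○○○
t=12: ○○●●●
●●○○●
○●●○●
○●○●○
●○●○○
t=13: ○●●●●
○○●○●
○○●○●
○●○●○
●○●○○
t=14: ○●●●●
○○●○●
○○●○●
○○○●○
○●○○○
t=15: ○●●○○
○○●○○
○○●○●
○○○●○
○●○○○
t=16: ●●●○○
●●●○○
●○●○●
○○○●○
○●○○○
t=17: ●●●●○
●●○●●
●○●●●
○○○●○
○●○○○
t=18: ●●●●●
●●○○○
●○●●○
○○○●○
○●○○○
t=19: ●●●●●
●●○○○
●○●●●
○○○○●
○●○○●
t=20: ●●●●●
●●○○○
●○●●●
○○○○○
○●○●○
t=21: ●●●○○
●●○○●
●○●●●
○○○○○
○●○●○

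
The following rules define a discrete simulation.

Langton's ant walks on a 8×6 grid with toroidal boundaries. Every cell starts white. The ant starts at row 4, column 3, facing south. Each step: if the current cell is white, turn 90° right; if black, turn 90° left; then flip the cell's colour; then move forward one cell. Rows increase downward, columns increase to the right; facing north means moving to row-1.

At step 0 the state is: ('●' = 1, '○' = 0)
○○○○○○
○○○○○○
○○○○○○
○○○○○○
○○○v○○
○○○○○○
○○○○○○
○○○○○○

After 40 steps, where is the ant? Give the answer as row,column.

k=0  ○○○○○○
○○○○○○
○○○○○○
○○○○○○
○○○v○○
○○○○○○
○○○○○○
○○○○○○
k=1  ○○○○○○
○○○○○○
○○○○○○
○○○○○○
○○<●○○
○○○○○○
○○○○○○
○○○○○○
k=2  ○○○○○○
○○○○○○
○○○○○○
○○^○○○
○○●●○○
○○○○○○
○○○○○○
○○○○○○
k=3  ○○○○○○
○○○○○○
○○○○○○
○○●>○○
○○●●○○
○○○○○○
○○○○○○
○○○○○○
k=4  ○○○○○○
○○○○○○
○○○○○○
○○●●○○
○○●v○○
○○○○○○
○○○○○○
○○○○○○
k=5  ○○○○○○
○○○○○○
○○○○○○
○○●●○○
○○●○>○
○○○○○○
○○○○○○
○○○○○○
k=6  ○○○○○○
○○○○○○
○○○○○○
○○●●○○
○○●○●○
○○○○v○
○○○○○○
○○○○○○
k=7  ○○○○○○
○○○○○○
○○○○○○
○○●●○○
○○●○●○
○○○<●○
○○○○○○
○○○○○○
k=8  ○○○○○○
○○○○○○
○○○○○○
○○●●○○
○○●^●○
○○○●●○
○○○○○○
○○○○○○
k=9  ○○○○○○
○○○○○○
○○○○○○
○○●●○○
○○●●>○
○○○●●○
○○○○○○
○○○○○○
k=10  ○○○○○○
○○○○○○
○○○○○○
○○●●^○
○○●●○○
○○○●●○
○○○○○○
○○○○○○
k=11  ○○○○○○
○○○○○○
○○○○○○
○○●●●>
○○●●○○
○○○●●○
○○○○○○
○○○○○○
k=12  ○○○○○○
○○○○○○
○○○○○○
○○●●●●
○○●●○v
○○○●●○
○○○○○○
○○○○○○
k=13  ○○○○○○
○○○○○○
○○○○○○
○○●●●●
○○●●<●
○○○●●○
○○○○○○
○○○○○○
k=14  ○○○○○○
○○○○○○
○○○○○○
○○●●^●
○○●●●●
○○○●●○
○○○○○○
○○○○○○
k=15  ○○○○○○
○○○○○○
○○○○○○
○○●<○●
○○●●●●
○○○●●○
○○○○○○
○○○○○○
k=16  ○○○○○○
○○○○○○
○○○○○○
○○●○○●
○○●v●●
○○○●●○
○○○○○○
○○○○○○
k=17  ○○○○○○
○○○○○○
○○○○○○
○○●○○●
○○●○>●
○○○●●○
○○○○○○
○○○○○○
k=18  ○○○○○○
○○○○○○
○○○○○○
○○●○^●
○○●○○●
○○○●●○
○○○○○○
○○○○○○
k=19  ○○○○○○
○○○○○○
○○○○○○
○○●○●>
○○●○○●
○○○●●○
○○○○○○
○○○○○○
k=20  ○○○○○○
○○○○○○
○○○○○^
○○●○●○
○○●○○●
○○○●●○
○○○○○○
○○○○○○
k=21  ○○○○○○
○○○○○○
>○○○○●
○○●○●○
○○●○○●
○○○●●○
○○○○○○
○○○○○○
k=22  ○○○○○○
○○○○○○
●○○○○●
v○●○●○
○○●○○●
○○○●●○
○○○○○○
○○○○○○
k=23  ○○○○○○
○○○○○○
●○○○○●
●○●○●<
○○●○○●
○○○●●○
○○○○○○
○○○○○○
k=24  ○○○○○○
○○○○○○
●○○○○^
●○●○●●
○○●○○●
○○○●●○
○○○○○○
○○○○○○
k=25  ○○○○○○
○○○○○○
●○○○<○
●○●○●●
○○●○○●
○○○●●○
○○○○○○
○○○○○○
k=26  ○○○○○○
○○○○^○
●○○○●○
●○●○●●
○○●○○●
○○○●●○
○○○○○○
○○○○○○
k=27  ○○○○○○
○○○○●>
●○○○●○
●○●○●●
○○●○○●
○○○●●○
○○○○○○
○○○○○○
k=28  ○○○○○○
○○○○●●
●○○○●v
●○●○●●
○○●○○●
○○○●●○
○○○○○○
○○○○○○
k=29  ○○○○○○
○○○○●●
●○○○<●
●○●○●●
○○●○○●
○○○●●○
○○○○○○
○○○○○○
k=30  ○○○○○○
○○○○●●
●○○○○●
●○●○v●
○○●○○●
○○○●●○
○○○○○○
○○○○○○
k=31  ○○○○○○
○○○○●●
●○○○○●
●○●○○>
○○●○○●
○○○●●○
○○○○○○
○○○○○○
k=32  ○○○○○○
○○○○●●
●○○○○^
●○●○○○
○○●○○●
○○○●●○
○○○○○○
○○○○○○
k=33  ○○○○○○
○○○○●●
●○○○<○
●○●○○○
○○●○○●
○○○●●○
○○○○○○
○○○○○○
k=34  ○○○○○○
○○○○^●
●○○○●○
●○●○○○
○○●○○●
○○○●●○
○○○○○○
○○○○○○
k=35  ○○○○○○
○○○<○●
●○○○●○
●○●○○○
○○●○○●
○○○●●○
○○○○○○
○○○○○○
k=36  ○○○^○○
○○○●○●
●○○○●○
●○●○○○
○○●○○●
○○○●●○
○○○○○○
○○○○○○
k=37  ○○○●>○
○○○●○●
●○○○●○
●○●○○○
○○●○○●
○○○●●○
○○○○○○
○○○○○○
k=38  ○○○●●○
○○○●v●
●○○○●○
●○●○○○
○○●○○●
○○○●●○
○○○○○○
○○○○○○
k=39  ○○○●●○
○○○<●●
●○○○●○
●○●○○○
○○●○○●
○○○●●○
○○○○○○
○○○○○○
k=40  ○○○●●○
○○○○●●
●○○v●○
●○●○○○
○○●○○●
○○○●●○
○○○○○○
○○○○○○

2,3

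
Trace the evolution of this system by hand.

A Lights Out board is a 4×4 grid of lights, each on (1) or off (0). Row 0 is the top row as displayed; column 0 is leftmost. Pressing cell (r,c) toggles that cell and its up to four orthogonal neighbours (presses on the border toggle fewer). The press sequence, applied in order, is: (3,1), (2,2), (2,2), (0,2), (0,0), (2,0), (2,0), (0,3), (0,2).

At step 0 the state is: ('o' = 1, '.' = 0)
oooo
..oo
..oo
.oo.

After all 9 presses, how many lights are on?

6

gen 0: oooo
..oo
..oo
.oo.
gen 1: oooo
..oo
.ooo
o...
gen 2: oooo
...o
....
o.o.
gen 3: oooo
..oo
.ooo
o...
gen 4: o...
...o
.ooo
o...
gen 5: .o..
o..o
.ooo
o...
gen 6: .o..
...o
o.oo
....
gen 7: .o..
o..o
.ooo
o...
gen 8: .ooo
o...
.ooo
o...
gen 9: ....
o.o.
.ooo
o...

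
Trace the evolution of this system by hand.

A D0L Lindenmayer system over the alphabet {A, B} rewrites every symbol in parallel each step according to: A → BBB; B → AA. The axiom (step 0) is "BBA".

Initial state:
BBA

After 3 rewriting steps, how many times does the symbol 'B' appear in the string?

t=0: BBA
t=1: AAAABBB
t=2: BBBBBBBBBBBBAAAAAA
t=3: AAAAAAAAAAAAAAAAAAAAAAAABBBBBBBBBBBBBBBBBB

18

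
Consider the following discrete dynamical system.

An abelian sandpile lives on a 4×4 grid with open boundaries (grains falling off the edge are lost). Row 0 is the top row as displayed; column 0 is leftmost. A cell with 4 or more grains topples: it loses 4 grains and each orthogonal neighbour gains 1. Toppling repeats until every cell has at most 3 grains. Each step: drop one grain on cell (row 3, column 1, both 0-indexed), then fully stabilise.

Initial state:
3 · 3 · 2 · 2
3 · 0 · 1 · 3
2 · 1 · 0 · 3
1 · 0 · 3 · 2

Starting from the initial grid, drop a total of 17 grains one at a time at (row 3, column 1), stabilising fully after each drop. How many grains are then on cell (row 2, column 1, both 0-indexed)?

t=0: 3 · 3 · 2 · 2
3 · 0 · 1 · 3
2 · 1 · 0 · 3
1 · 0 · 3 · 2
t=1: 3 · 3 · 2 · 2
3 · 0 · 1 · 3
2 · 1 · 0 · 3
1 · 1 · 3 · 2
t=2: 3 · 3 · 2 · 2
3 · 0 · 1 · 3
2 · 1 · 0 · 3
1 · 2 · 3 · 2
t=3: 3 · 3 · 2 · 2
3 · 0 · 1 · 3
2 · 1 · 0 · 3
1 · 3 · 3 · 2
t=4: 3 · 3 · 2 · 2
3 · 0 · 1 · 3
2 · 2 · 1 · 3
2 · 1 · 0 · 3
t=5: 3 · 3 · 2 · 2
3 · 0 · 1 · 3
2 · 2 · 1 · 3
2 · 2 · 0 · 3
t=6: 3 · 3 · 2 · 2
3 · 0 · 1 · 3
2 · 2 · 1 · 3
2 · 3 · 0 · 3
t=7: 3 · 3 · 2 · 2
3 · 0 · 1 · 3
2 · 3 · 1 · 3
3 · 0 · 1 · 3
t=8: 3 · 3 · 2 · 2
3 · 0 · 1 · 3
2 · 3 · 1 · 3
3 · 1 · 1 · 3
t=9: 3 · 3 · 2 · 2
3 · 0 · 1 · 3
2 · 3 · 1 · 3
3 · 2 · 1 · 3
t=10: 3 · 3 · 2 · 2
3 · 0 · 1 · 3
2 · 3 · 1 · 3
3 · 3 · 1 · 3
t=11: 1 · 0 · 3 · 2
1 · 3 · 1 · 3
1 · 1 · 2 · 3
1 · 2 · 2 · 3
t=12: 1 · 0 · 3 · 2
1 · 3 · 1 · 3
1 · 1 · 2 · 3
1 · 3 · 2 · 3
t=13: 1 · 0 · 3 · 2
1 · 3 · 1 · 3
1 · 2 · 2 · 3
2 · 0 · 3 · 3
t=14: 1 · 0 · 3 · 2
1 · 3 · 1 · 3
1 · 2 · 2 · 3
2 · 1 · 3 · 3
t=15: 1 · 0 · 3 · 2
1 · 3 · 1 · 3
1 · 2 · 2 · 3
2 · 2 · 3 · 3
t=16: 1 · 0 · 3 · 2
1 · 3 · 1 · 3
1 · 2 · 2 · 3
2 · 3 · 3 · 3
t=17: 1 · 2 · 1 · 0
2 · 1 · 1 · 2
2 · 1 · 2 · 2
3 · 2 · 2 · 1

1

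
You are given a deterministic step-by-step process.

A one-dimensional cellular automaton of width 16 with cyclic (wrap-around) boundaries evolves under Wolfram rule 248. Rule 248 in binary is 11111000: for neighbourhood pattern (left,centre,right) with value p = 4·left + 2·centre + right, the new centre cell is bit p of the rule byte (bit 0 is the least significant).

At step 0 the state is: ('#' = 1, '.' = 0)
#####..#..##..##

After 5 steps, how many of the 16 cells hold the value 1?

gen 0: #####..#..##..##
gen 1: ######..#.###.##
gen 2: #######..#######
gen 3: ########.#######
gen 4: ################
gen 5: ################

16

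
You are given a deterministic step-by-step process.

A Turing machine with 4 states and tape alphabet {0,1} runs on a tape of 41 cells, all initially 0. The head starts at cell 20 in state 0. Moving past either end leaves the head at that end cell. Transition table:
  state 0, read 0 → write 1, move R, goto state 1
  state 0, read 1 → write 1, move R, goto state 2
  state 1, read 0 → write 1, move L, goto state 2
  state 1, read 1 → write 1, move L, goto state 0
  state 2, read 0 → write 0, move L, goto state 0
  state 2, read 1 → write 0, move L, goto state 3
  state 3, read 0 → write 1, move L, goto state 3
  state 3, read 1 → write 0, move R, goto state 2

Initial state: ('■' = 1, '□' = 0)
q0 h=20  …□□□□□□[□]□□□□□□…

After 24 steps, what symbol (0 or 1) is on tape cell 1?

t=0: q0 h=20  …□□□□□□[□]□□□□□□…
t=1: q1 h=21  …□□□□□■[□]□□□□□□…
t=2: q2 h=20  …□□□□□□[■]■□□□□□…
t=3: q3 h=19  …□□□□□□[□]□■□□□□…
t=4: q3 h=18  …□□□□□□[□]■□■□□□…
t=5: q3 h=17  …□□□□□□[□]■■□■□□…
t=6: q3 h=16  …□□□□□□[□]■■■□■□…
t=7: q3 h=15  …□□□□□□[□]■■■■□■…
t=8: q3 h=14  …□□□□□□[□]■■■■■□…
t=9: q3 h=13  …□□□□□□[□]■■■■■■…
t=10: q3 h=12  …□□□□□□[□]■■■■■■…
t=11: q3 h=11  …□□□□□□[□]■■■■■■…
t=12: q3 h=10  …□□□□□□[□]■■■■■■…
t=13: q3 h= 9  …□□□□□□[□]■■■■■■…
t=14: q3 h= 8  …□□□□□□[□]■■■■■■…
t=15: q3 h= 7  …□□□□□□[□]■■■■■■…
t=16: q3 h= 6  |□□□□□□[□]■■■■■■…
t=17: q3 h= 5  |□□□□□[□]■■■■■■…
t=18: q3 h= 4  |□□□□[□]■■■■■■…
t=19: q3 h= 3  |□□□[□]■■■■■■…
t=20: q3 h= 2  |□□[□]■■■■■■…
t=21: q3 h= 1  |□[□]■■■■■■…
t=22: q3 h= 0  |[□]■■■■■■…
t=23: q3 h= 0  |[■]■■■■■■…
t=24: q2 h= 1  |□[■]■■■■■■…

1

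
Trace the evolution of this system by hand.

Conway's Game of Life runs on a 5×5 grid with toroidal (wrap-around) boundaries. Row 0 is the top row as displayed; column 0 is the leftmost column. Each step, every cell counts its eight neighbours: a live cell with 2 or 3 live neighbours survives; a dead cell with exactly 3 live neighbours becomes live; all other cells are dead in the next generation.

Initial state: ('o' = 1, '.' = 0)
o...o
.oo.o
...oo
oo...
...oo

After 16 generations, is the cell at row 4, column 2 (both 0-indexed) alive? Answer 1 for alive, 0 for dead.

t=0: o...o
.oo.o
...oo
oo...
...oo
t=1: .oo..
.oo..
...oo
o.o..
.o.o.
t=2: o..o.
oo...
o..oo
ooo..
o..o.
t=3: o.o..
.ooo.
...o.
..o..
o..o.
t=4: o....
.o.oo
.o.o.
..ooo
..ooo
t=5: oo...
.o.oo
.o...
oo...
ooo..
t=6: ...o.
.o..o
.o..o
.....
..o.o
t=7: o.ooo
..ooo
.....
o..o.
...o.
t=8: oo...
ooo..
..o..
....o
oo...
t=9: ....o
o.o..
o.oo.
oo...
.o..o
t=10: .o.oo
o.o..
o.oo.
...o.
.o..o
t=11: .o.oo
o....
..oo.
oo.o.
....o
t=12: ...oo
oo...
o.oo.
oo.o.
.o...
t=13: .oo.o
oo...
...o.
o..o.
.o.o.
t=14: ...oo
oo.oo
ooo..
...o.
.o.o.
t=15: .o...
.....
.....
o..oo
...o.
t=16: .....
.....
....o
...oo
o.oo.

1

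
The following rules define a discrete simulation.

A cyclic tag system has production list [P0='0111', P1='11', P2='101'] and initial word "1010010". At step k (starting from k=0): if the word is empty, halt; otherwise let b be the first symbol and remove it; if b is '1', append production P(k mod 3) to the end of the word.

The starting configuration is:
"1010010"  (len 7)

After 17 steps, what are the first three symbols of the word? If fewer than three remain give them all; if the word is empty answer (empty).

101

[0] "1010010"  (len 7)
[1] "0100100111"  (len 10)
[2] "100100111"  (len 9)
[3] "00100111101"  (len 11)
[4] "0100111101"  (len 10)
[5] "100111101"  (len 9)
[6] "00111101101"  (len 11)
[7] "0111101101"  (len 10)
[8] "111101101"  (len 9)
[9] "11101101101"  (len 11)
[10] "11011011010111"  (len 14)
[11] "101101101011111"  (len 15)
[12] "01101101011111101"  (len 17)
[13] "1101101011111101"  (len 16)
[14] "10110101111110111"  (len 17)
[15] "0110101111110111101"  (len 19)
[16] "110101111110111101"  (len 18)
[17] "1010111111011110111"  (len 19)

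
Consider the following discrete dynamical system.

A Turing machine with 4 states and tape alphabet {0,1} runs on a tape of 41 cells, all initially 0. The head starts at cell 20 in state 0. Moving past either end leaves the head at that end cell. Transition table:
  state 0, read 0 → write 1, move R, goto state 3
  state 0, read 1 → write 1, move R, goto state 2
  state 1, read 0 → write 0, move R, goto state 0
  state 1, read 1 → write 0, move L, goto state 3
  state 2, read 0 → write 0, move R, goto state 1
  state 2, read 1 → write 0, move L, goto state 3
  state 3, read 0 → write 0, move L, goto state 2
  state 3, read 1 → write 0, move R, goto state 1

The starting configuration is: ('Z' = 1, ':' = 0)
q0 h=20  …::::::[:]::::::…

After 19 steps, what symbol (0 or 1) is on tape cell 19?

0

0) q0 h=20  …::::::[:]::::::…
1) q3 h=21  …:::::Z[:]::::::…
2) q2 h=20  …::::::[Z]::::::…
3) q3 h=19  …::::::[:]::::::…
4) q2 h=18  …::::::[:]::::::…
5) q1 h=19  …::::::[:]::::::…
6) q0 h=20  …::::::[:]::::::…
7) q3 h=21  …:::::Z[:]::::::…
8) q2 h=20  …::::::[Z]::::::…
9) q3 h=19  …::::::[:]::::::…
10) q2 h=18  …::::::[:]::::::…
11) q1 h=19  …::::::[:]::::::…
12) q0 h=20  …::::::[:]::::::…
13) q3 h=21  …:::::Z[:]::::::…
14) q2 h=20  …::::::[Z]::::::…
15) q3 h=19  …::::::[:]::::::…
16) q2 h=18  …::::::[:]::::::…
17) q1 h=19  …::::::[:]::::::…
18) q0 h=20  …::::::[:]::::::…
19) q3 h=21  …:::::Z[:]::::::…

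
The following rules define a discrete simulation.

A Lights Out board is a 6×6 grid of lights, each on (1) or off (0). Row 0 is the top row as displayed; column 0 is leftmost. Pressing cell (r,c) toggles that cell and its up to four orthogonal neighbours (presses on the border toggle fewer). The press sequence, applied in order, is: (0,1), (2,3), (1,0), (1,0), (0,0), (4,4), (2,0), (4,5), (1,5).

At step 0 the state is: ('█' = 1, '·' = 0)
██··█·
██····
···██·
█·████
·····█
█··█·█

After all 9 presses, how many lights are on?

0) ██··█·
██····
···██·
█·████
·····█
█··█·█
1) ··█·█·
█·····
···██·
█·████
·····█
█··█·█
2) ··█·█·
█··█··
··█···
█·█·██
·····█
█··█·█
3) █·█·█·
·█·█··
█·█···
█·█·██
·····█
█··█·█
4) ··█·█·
█··█··
··█···
█·█·██
·····█
█··█·█
5) ███·█·
···█··
··█···
█·█·██
·····█
█··█·█
6) ███·█·
···█··
··█···
█·█··█
···██·
█··███
7) ███·█·
█··█··
███···
··█··█
···██·
█··███
8) ███·█·
█··█··
███···
··█···
···█·█
█··██·
9) ███·██
█··███
███··█
··█···
···█·█
█··██·

19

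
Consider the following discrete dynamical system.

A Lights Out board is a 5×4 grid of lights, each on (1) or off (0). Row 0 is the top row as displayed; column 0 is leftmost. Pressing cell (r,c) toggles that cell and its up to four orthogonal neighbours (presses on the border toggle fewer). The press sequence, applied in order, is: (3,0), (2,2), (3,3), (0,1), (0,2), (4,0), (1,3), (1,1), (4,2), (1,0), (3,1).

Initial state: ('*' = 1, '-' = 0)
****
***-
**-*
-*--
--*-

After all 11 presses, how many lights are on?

[0] ****
***-
**-*
-*--
--*-
[1] ****
***-
-*-*
*---
*-*-
[2] ****
**--
--*-
*-*-
*-*-
[3] ****
**--
--**
*--*
*-**
[4] ---*
*---
--**
*--*
*-**
[5] -**-
*-*-
--**
*--*
*-**
[6] -**-
*-*-
--**
---*
-***
[7] -***
*--*
--*-
---*
-***
[8] --**
-***
-**-
---*
-***
[9] --**
-***
-**-
--**
----
[10] *-**
*-**
***-
--**
----
[11] *-**
*-**
*-*-
**-*
-*--

12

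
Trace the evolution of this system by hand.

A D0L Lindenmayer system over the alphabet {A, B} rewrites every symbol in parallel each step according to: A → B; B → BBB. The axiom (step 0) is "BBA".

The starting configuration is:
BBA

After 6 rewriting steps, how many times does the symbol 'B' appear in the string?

step 0: BBA
step 1: BBBBBBB
step 2: BBBBBBBBBBBBBBBBBBBBB
step 3: BBBBBBBBBBBBBBBBBBBBBBBBBBBBBBBBBBBBBBBBBBBBBBBBBBBBBBBBBBBBBBB
step 4: BBBBBBBBBBBBBBBBBBBBBBBBBBBBBBBBBBBBBBBBBBBBBBBBBBBBBBBBBB…BBBBBBBBBBBBBBBBBBBBBBBBBBBBBBBBBBBBBBBBBBBBBBBBBBBBBBBBBB  (len 189)
step 5: BBBBBBBBBBBBBBBBBBBBBBBBBBBBBBBBBBBBBBBBBBBBBBBBBBBBBBBBBB…BBBBBBBBBBBBBBBBBBBBBBBBBBBBBBBBBBBBBBBBBBBBBBBBBBBBBBBBBB  (len 567)
step 6: BBBBBBBBBBBBBBBBBBBBBBBBBBBBBBBBBBBBBBBBBBBBBBBBBBBBBBBBBB…BBBBBBBBBBBBBBBBBBBBBBBBBBBBBBBBBBBBBBBBBBBBBBBBBBBBBBBBBB  (len 1701)

1701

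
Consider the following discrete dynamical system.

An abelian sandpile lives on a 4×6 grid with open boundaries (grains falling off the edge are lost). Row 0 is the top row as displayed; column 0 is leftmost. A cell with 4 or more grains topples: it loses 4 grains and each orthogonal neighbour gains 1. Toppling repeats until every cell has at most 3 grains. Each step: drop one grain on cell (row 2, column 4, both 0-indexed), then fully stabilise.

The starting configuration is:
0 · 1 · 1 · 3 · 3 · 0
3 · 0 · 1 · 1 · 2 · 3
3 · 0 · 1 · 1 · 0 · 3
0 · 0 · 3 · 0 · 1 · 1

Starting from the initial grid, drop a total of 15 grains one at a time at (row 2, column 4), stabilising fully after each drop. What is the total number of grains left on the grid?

38

0) 0 · 1 · 1 · 3 · 3 · 0
3 · 0 · 1 · 1 · 2 · 3
3 · 0 · 1 · 1 · 0 · 3
0 · 0 · 3 · 0 · 1 · 1
1) 0 · 1 · 1 · 3 · 3 · 0
3 · 0 · 1 · 1 · 2 · 3
3 · 0 · 1 · 1 · 1 · 3
0 · 0 · 3 · 0 · 1 · 1
2) 0 · 1 · 1 · 3 · 3 · 0
3 · 0 · 1 · 1 · 2 · 3
3 · 0 · 1 · 1 · 2 · 3
0 · 0 · 3 · 0 · 1 · 1
3) 0 · 1 · 1 · 3 · 3 · 0
3 · 0 · 1 · 1 · 2 · 3
3 · 0 · 1 · 1 · 3 · 3
0 · 0 · 3 · 0 · 1 · 1
4) 0 · 1 · 2 · 0 · 1 · 2
3 · 0 · 1 · 3 · 1 · 1
3 · 0 · 1 · 2 · 2 · 1
0 · 0 · 3 · 0 · 2 · 2
5) 0 · 1 · 2 · 0 · 1 · 2
3 · 0 · 1 · 3 · 1 · 1
3 · 0 · 1 · 2 · 3 · 1
0 · 0 · 3 · 0 · 2 · 2
6) 0 · 1 · 2 · 0 · 1 · 2
3 · 0 · 1 · 3 · 2 · 1
3 · 0 · 1 · 3 · 0 · 2
0 · 0 · 3 · 0 · 3 · 2
7) 0 · 1 · 2 · 0 · 1 · 2
3 · 0 · 1 · 3 · 2 · 1
3 · 0 · 1 · 3 · 1 · 2
0 · 0 · 3 · 0 · 3 · 2
8) 0 · 1 · 2 · 0 · 1 · 2
3 · 0 · 1 · 3 · 2 · 1
3 · 0 · 1 · 3 · 2 · 2
0 · 0 · 3 · 0 · 3 · 2
9) 0 · 1 · 2 · 0 · 1 · 2
3 · 0 · 1 · 3 · 2 · 1
3 · 0 · 1 · 3 · 3 · 2
0 · 0 · 3 · 0 · 3 · 2
10) 0 · 1 · 2 · 1 · 2 · 2
3 · 0 · 2 · 1 · 0 · 2
3 · 0 · 2 · 1 · 3 · 3
0 · 0 · 3 · 2 · 0 · 3
11) 0 · 1 · 2 · 1 · 2 · 2
3 · 0 · 2 · 1 · 1 · 3
3 · 0 · 2 · 2 · 1 · 1
0 · 0 · 3 · 2 · 2 · 0
12) 0 · 1 · 2 · 1 · 2 · 2
3 · 0 · 2 · 1 · 1 · 3
3 · 0 · 2 · 2 · 2 · 1
0 · 0 · 3 · 2 · 2 · 0
13) 0 · 1 · 2 · 1 · 2 · 2
3 · 0 · 2 · 1 · 1 · 3
3 · 0 · 2 · 2 · 3 · 1
0 · 0 · 3 · 2 · 2 · 0
14) 0 · 1 · 2 · 1 · 2 · 2
3 · 0 · 2 · 1 · 2 · 3
3 · 0 · 2 · 3 · 0 · 2
0 · 0 · 3 · 2 · 3 · 0
15) 0 · 1 · 2 · 1 · 2 · 2
3 · 0 · 2 · 1 · 2 · 3
3 · 0 · 2 · 3 · 1 · 2
0 · 0 · 3 · 2 · 3 · 0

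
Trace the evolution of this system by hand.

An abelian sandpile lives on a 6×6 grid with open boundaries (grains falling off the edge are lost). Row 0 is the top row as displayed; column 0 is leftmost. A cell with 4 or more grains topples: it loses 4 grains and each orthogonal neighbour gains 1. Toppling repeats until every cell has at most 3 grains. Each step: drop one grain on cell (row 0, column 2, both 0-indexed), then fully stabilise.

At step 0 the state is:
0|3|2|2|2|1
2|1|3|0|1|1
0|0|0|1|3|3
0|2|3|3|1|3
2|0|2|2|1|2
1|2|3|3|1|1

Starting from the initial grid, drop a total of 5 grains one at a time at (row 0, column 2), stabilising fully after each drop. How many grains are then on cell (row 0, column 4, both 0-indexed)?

gen 0: 0|3|2|2|2|1
2|1|3|0|1|1
0|0|0|1|3|3
0|2|3|3|1|3
2|0|2|2|1|2
1|2|3|3|1|1
gen 1: 0|3|3|2|2|1
2|1|3|0|1|1
0|0|0|1|3|3
0|2|3|3|1|3
2|0|2|2|1|2
1|2|3|3|1|1
gen 2: 1|0|2|3|2|1
2|3|0|1|1|1
0|0|1|1|3|3
0|2|3|3|1|3
2|0|2|2|1|2
1|2|3|3|1|1
gen 3: 1|0|3|3|2|1
2|3|0|1|1|1
0|0|1|1|3|3
0|2|3|3|1|3
2|0|2|2|1|2
1|2|3|3|1|1
gen 4: 1|1|1|0|3|1
2|3|1|2|1|1
0|0|1|1|3|3
0|2|3|3|1|3
2|0|2|2|1|2
1|2|3|3|1|1
gen 5: 1|1|2|0|3|1
2|3|1|2|1|1
0|0|1|1|3|3
0|2|3|3|1|3
2|0|2|2|1|2
1|2|3|3|1|1

3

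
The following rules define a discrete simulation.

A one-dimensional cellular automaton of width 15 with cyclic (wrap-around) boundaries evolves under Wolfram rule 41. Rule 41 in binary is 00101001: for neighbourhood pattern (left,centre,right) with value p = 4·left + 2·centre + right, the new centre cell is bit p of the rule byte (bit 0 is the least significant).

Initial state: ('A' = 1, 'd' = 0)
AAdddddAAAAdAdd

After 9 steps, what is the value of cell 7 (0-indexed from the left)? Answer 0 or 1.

t=0: AAdddddAAAAdAdd
t=1: AddAAAdAdddAddd
t=2: dddAddAddAdddAd
t=3: AAdddddddddAddd
t=4: AddAAAAAAAdddAd
t=5: dddAdddddddAddA
t=6: dAdddAAAAAddddd
t=7: dddAdAdddddAAAA
t=8: dAddAddAAAdAddd
t=9: dddddddAddAddAA

1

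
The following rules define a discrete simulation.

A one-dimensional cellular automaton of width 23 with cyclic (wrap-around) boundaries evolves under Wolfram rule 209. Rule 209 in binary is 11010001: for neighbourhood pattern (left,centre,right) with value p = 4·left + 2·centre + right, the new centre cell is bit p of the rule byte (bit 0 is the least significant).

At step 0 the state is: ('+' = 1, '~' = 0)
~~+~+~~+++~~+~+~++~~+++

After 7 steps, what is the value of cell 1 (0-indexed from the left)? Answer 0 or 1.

[0] ~~+~+~~+++~~+~+~++~~+++
[1] +~~~~+~~+++~~~~~~++~~++
[2] ++++~~+~~+++++++~~++~~+
[3] +++++~~+~~+++++++~~++~~
[4] ~+++++~~+~~+++++++~~++~
[5] ~~+++++~~+~~+++++++~~++
[6] +~~+++++~~+~~+++++++~~+
[7] ++~~+++++~~+~~+++++++~~

1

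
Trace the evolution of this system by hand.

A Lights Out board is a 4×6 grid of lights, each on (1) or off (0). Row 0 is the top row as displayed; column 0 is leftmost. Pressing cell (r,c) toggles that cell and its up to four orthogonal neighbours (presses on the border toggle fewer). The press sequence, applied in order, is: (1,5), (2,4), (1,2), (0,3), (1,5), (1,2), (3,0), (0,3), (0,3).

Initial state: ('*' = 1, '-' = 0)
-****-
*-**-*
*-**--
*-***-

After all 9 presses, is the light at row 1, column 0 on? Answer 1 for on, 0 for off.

k=0  -****-
*-**-*
*-**--
*-***-
k=1  -*****
*-***-
*-**-*
*-***-
k=2  -*****
*-**--
*-*-*-
*-**--
k=3  -*-***
**----
*---*-
*-**--
k=4  -**--*
**-*--
*---*-
*-**--
k=5  -**---
**-***
*---**
*-**--
k=6  -*----
*-*-**
*-*-**
*-**--
k=7  -*----
*-*-**
--*-**
-***--
k=8  -****-
*-****
--*-**
-***--
k=9  -*----
*-*-**
--*-**
-***--

1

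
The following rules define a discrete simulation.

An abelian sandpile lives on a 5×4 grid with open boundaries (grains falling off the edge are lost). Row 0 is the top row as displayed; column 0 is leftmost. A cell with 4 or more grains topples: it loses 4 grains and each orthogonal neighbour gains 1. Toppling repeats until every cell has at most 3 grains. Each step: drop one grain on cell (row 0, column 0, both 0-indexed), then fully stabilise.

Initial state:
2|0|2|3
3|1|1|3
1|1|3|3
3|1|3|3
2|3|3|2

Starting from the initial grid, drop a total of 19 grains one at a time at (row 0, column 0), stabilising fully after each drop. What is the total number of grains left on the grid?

k=0  2|0|2|3
3|1|1|3
1|1|3|3
3|1|3|3
2|3|3|2
k=1  3|0|2|3
3|1|1|3
1|1|3|3
3|1|3|3
2|3|3|2
k=2  1|1|2|3
0|2|1|3
2|1|3|3
3|1|3|3
2|3|3|2
k=3  2|1|2|3
0|2|1|3
2|1|3|3
3|1|3|3
2|3|3|2
k=4  3|1|2|3
0|2|1|3
2|1|3|3
3|1|3|3
2|3|3|2
k=5  0|2|2|3
1|2|1|3
2|1|3|3
3|1|3|3
2|3|3|2
k=6  1|2|2|3
1|2|1|3
2|1|3|3
3|1|3|3
2|3|3|2
k=7  2|2|2|3
1|2|1|3
2|1|3|3
3|1|3|3
2|3|3|2
k=8  3|2|2|3
1|2|1|3
2|1|3|3
3|1|3|3
2|3|3|2
k=9  0|3|2|3
2|2|1|3
2|1|3|3
3|1|3|3
2|3|3|2
k=10  1|3|2|3
2|2|1|3
2|1|3|3
3|1|3|3
2|3|3|2
k=11  2|3|2|3
2|2|1|3
2|1|3|3
3|1|3|3
2|3|3|2
k=12  3|3|2|3
2|2|1|3
2|1|3|3
3|1|3|3
2|3|3|2
k=13  1|0|3|3
3|3|1|3
2|1|3|3
3|1|3|3
2|3|3|2
k=14  2|0|3|3
3|3|1|3
2|1|3|3
3|1|3|3
2|3|3|2
k=15  3|0|3|3
3|3|1|3
2|1|3|3
3|1|3|3
2|3|3|2
k=16  1|2|3|3
1|0|2|3
3|2|3|3
3|1|3|3
2|3|3|2
k=17  2|2|3|3
1|0|2|3
3|2|3|3
3|1|3|3
2|3|3|2
k=18  3|2|3|3
1|0|2|3
3|2|3|3
3|1|3|3
2|3|3|2
k=19  0|3|3|3
2|0|2|3
3|2|3|3
3|1|3|3
2|3|3|2

47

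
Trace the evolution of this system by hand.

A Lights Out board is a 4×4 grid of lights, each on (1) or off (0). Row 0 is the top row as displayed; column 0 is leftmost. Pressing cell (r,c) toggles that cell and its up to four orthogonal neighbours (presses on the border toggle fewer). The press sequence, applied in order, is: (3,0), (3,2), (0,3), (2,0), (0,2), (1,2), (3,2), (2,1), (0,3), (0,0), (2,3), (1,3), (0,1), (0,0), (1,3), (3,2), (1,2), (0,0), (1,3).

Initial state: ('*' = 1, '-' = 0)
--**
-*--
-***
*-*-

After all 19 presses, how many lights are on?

9

t=0: --**
-*--
-***
*-*-
t=1: --**
-*--
****
-**-
t=2: --**
-*--
**-*
---*
t=3: ----
-*-*
**-*
---*
t=4: ----
**-*
---*
*--*
t=5: -***
****
---*
*--*
t=6: -*-*
*---
--**
*--*
t=7: -*-*
*---
---*
***-
t=8: -*-*
**--
****
*-*-
t=9: -**-
**-*
****
*-*-
t=10: *-*-
-*-*
****
*-*-
t=11: *-*-
-*--
**--
*-**
t=12: *-**
-***
**-*
*-**
t=13: -*-*
--**
**-*
*-**
t=14: *--*
*-**
**-*
*-**
t=15: *---
*---
**--
*-**
t=16: *---
*---
***-
**--
t=17: *-*-
****
**--
**--
t=18: -**-
-***
**--
**--
t=19: -***
-*--
**-*
**--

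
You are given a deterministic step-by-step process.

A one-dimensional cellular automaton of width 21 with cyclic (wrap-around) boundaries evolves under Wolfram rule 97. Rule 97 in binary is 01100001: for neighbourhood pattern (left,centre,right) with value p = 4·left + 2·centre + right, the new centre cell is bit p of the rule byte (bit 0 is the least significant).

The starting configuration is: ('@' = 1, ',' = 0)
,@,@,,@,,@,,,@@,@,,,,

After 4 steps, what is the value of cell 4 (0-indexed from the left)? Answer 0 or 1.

1

step 0: ,@,@,,@,,@,,,@@,@,,,,
step 1: ,,@,,,,,,,,@,,@@,,@@@
step 2: ,,,,@@@@@@,,,,,@,,,,@
step 3: ,@@,,,,,,@,@@@,,,@@,,
step 4: ,,@,@@@@,,@,,@,@,,@,@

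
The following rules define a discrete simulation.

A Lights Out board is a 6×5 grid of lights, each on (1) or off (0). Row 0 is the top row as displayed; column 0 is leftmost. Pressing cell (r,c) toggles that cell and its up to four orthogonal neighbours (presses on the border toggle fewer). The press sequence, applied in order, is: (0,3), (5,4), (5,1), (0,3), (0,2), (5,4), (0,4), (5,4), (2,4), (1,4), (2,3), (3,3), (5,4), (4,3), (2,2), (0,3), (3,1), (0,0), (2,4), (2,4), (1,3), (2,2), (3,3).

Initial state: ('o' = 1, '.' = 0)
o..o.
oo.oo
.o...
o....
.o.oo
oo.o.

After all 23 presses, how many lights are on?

14

[0] o..o.
oo.oo
.o...
o....
.o.oo
oo.o.
[1] o.o.o
oo..o
.o...
o....
.o.oo
oo.o.
[2] o.o.o
oo..o
.o...
o....
.o.o.
oo..o
[3] o.o.o
oo..o
.o...
o....
...o.
..o.o
[4] o..o.
oo.oo
.o...
o....
...o.
..o.o
[5] ooo..
ooooo
.o...
o....
...o.
..o.o
[6] ooo..
ooooo
.o...
o....
...oo
..oo.
[7] ooooo
oooo.
.o...
o....
...oo
..oo.
[8] ooooo
oooo.
.o...
o....
...o.
..o.o
[9] ooooo
ooooo
.o.oo
o...o
...o.
..o.o
[10] oooo.
ooo..
.o.o.
o...o
...o.
..o.o
[11] oooo.
oooo.
.oo.o
o..oo
...o.
..o.o
[12] oooo.
oooo.
.oooo
o.o..
.....
..o.o
[13] oooo.
oooo.
.oooo
o.o..
....o
..oo.
[14] oooo.
oooo.
.oooo
o.oo.
..oo.
..o..
[15] oooo.
oo.o.
....o
o..o.
..oo.
..o..
[16] oo..o
oo...
....o
o..o.
..oo.
..o..
[17] oo..o
oo...
.o..o
.ooo.
.ooo.
..o..
[18] ....o
.o...
.o..o
.ooo.
.ooo.
..o..
[19] ....o
.o..o
.o.o.
.oooo
.ooo.
..o..
[20] ....o
.o...
.o..o
.ooo.
.ooo.
..o..
[21] ...oo
.oooo
.o.oo
.ooo.
.ooo.
..o..
[22] ...oo
.o.oo
..o.o
.o.o.
.ooo.
..o..
[23] ...oo
.o.oo
..ooo
.oo.o
.oo..
..o..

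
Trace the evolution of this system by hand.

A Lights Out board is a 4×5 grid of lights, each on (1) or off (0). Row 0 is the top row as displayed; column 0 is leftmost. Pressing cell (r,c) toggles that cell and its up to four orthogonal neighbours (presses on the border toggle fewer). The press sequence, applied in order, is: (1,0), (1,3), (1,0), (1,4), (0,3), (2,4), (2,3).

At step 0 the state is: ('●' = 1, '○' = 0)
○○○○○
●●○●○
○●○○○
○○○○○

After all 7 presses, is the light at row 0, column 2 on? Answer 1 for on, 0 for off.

1

0) ○○○○○
●●○●○
○●○○○
○○○○○
1) ●○○○○
○○○●○
●●○○○
○○○○○
2) ●○○●○
○○●○●
●●○●○
○○○○○
3) ○○○●○
●●●○●
○●○●○
○○○○○
4) ○○○●●
●●●●○
○●○●●
○○○○○
5) ○○●○○
●●●○○
○●○●●
○○○○○
6) ○○●○○
●●●○●
○●○○○
○○○○●
7) ○○●○○
●●●●●
○●●●●
○○○●●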